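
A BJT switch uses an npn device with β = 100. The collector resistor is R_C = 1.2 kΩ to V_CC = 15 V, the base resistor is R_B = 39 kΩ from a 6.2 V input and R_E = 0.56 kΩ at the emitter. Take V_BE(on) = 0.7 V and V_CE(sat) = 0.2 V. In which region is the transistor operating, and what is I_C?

Assume active. Base-emitter loop: I_B = (V_BB − V_BE)/(R_B + (β+1)R_E) = (6.2 − 0.7)/(39 + 101×0.56) = 0.0576 mA.
I_C = β·I_B = 100×0.0576 = 5.76 mA.
V_CE = V_CC − I_C·R_C − I_E·R_E = 15 − 5.76×1.2 − 5.81×0.56 = 4.84 V > V_CE(sat), so the active-region assumption holds.

active; I_C ≈ 5.8 mA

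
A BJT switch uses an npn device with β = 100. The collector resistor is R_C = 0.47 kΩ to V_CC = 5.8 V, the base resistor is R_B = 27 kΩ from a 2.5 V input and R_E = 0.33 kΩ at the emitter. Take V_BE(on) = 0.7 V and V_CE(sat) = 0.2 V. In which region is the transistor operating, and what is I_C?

active; I_C ≈ 3 mA

Assume active. Base-emitter loop: I_B = (V_BB − V_BE)/(R_B + (β+1)R_E) = (2.5 − 0.7)/(27 + 101×0.33) = 0.0298 mA.
I_C = β·I_B = 100×0.0298 = 2.98 mA.
V_CE = V_CC − I_C·R_C − I_E·R_E = 5.8 − 2.98×0.47 − 3.01×0.33 = 3.4 V > V_CE(sat), so the active-region assumption holds.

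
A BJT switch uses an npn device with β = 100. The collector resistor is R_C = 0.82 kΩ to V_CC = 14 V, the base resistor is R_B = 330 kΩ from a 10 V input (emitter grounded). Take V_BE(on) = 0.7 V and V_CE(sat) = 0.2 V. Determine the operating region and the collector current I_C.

Assume active. Base-emitter loop: I_B = (V_BB − V_BE)/R_B = (10 − 0.7)/330 = 0.0282 mA.
I_C = β·I_B = 100×0.0282 = 2.82 mA.
V_CE = V_CC − I_C·R_C = 14 − 2.82×0.82 = 11.7 V > V_CE(sat), so the active-region assumption holds.

active; I_C ≈ 2.8 mA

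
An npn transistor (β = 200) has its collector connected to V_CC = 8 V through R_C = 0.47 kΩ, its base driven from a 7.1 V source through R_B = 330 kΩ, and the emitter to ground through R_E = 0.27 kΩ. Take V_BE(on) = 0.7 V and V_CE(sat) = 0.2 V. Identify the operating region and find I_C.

active; I_C ≈ 3.3 mA

Assume active. Base-emitter loop: I_B = (V_BB − V_BE)/(R_B + (β+1)R_E) = (7.1 − 0.7)/(330 + 201×0.27) = 0.0167 mA.
I_C = β·I_B = 200×0.0167 = 3.33 mA.
V_CE = V_CC − I_C·R_C − I_E·R_E = 8 − 3.33×0.47 − 3.35×0.27 = 5.53 V > V_CE(sat), so the active-region assumption holds.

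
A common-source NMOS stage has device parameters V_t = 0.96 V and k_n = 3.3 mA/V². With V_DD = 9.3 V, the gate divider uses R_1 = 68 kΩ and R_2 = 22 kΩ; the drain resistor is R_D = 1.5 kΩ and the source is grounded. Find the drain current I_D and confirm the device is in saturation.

I_D ≈ 2.8 mA

V_G = V_DD·R_2/(R_1+R_2) = 9.3×22/90 = 2.27 V. With the source grounded, V_GS = V_G = 2.27 V.
Assume saturation: I_D = (k_n/2)(V_GS − V_t)² = (3.3/2)×(2.27 − 0.96)² = 1.65×1.31² = 2.85 mA.
V_DS = V_DD − I_D·R_D = 9.3 − 2.85×1.5 = 5.03 V.
Saturation requires V_DS ≥ V_GS − V_t = 1.31 V; 5.03 ≥ 1.31 ✓.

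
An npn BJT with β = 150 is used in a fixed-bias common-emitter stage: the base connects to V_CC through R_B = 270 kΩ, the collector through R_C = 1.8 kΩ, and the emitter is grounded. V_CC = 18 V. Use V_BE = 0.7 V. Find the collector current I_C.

I_C ≈ 9.6 mA

Base loop: V_CC = I_B·R_B + V_BE, so I_B = (18 − 0.7)/270 kΩ = 0.0641 mA.
In the active region I_C = β·I_B = 150 × 0.0641 = 9.61 mA.
Collector loop: V_CE = V_CC − I_C·R_C = 18 − 9.61×1.8 = 0.7 V.
Since V_CE = 0.7 V > V_CE(sat) ≈ 0.2 V, the transistor is in the active region as assumed.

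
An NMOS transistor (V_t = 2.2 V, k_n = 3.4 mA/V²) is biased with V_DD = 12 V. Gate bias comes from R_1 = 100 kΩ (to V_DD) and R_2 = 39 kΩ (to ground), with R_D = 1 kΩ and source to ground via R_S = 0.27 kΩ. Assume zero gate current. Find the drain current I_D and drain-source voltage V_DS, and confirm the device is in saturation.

I_D ≈ 1.2 mA, V_DS ≈ 10 V

V_G = V_DD·R_2/(R_1+R_2) = 12×39/139 = 3.37 V.
Assume saturation: I_D = (k_n/2)(V_GS − V_t)² with V_GS = V_G − I_D·R_S = 3.37 − 0.27·I_D.
Substituting gives 0.124·I_D² − 2.07·I_D + 2.31 = 0, with roots I_D = 1.2 or 15.5 mA.
The root I_D = 15.5 mA gives V_GS = -0.82 V ≤ V_t, so take I_D = 1.2 mA.
Then V_GS = 3.04 V and V_DS = V_DD − I_D(R_D+R_S) = 12 − 1.2×1.27 = 10.5 V.
Saturation requires V_DS ≥ V_GS − V_t = 0.842 V; 10.5 ≥ 0.842 ✓.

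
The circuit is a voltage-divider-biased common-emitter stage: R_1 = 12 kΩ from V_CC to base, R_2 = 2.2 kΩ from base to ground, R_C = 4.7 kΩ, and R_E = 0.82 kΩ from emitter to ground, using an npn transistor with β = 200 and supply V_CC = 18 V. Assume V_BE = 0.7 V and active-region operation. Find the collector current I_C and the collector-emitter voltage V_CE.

Thevenize the base divider: V_Th = V_CC·R_2/(R_1+R_2) = 18×2.2/14.2 = 2.79 V, R_Th = R_1‖R_2 = 1.86 kΩ.
Base-emitter loop: V_Th = I_B·R_Th + V_BE + (β+1)I_B·R_E, so I_B = (2.79 − 0.7) / (1.86 + 201×0.82) = 0.0125 mA.
I_C = β·I_B = 200×0.0125 = 2.51 mA, and I_E = (β+1)I_B = 2.52 mA.
V_CE = V_CC − I_C·R_C − I_E·R_E = 18 − 2.51×4.7 − 2.52×0.82 = 4.15 V.
V_CE = 4.15 V > 0.2 V confirms active-region operation.

I_C ≈ 2.5 mA, V_CE ≈ 4.2 V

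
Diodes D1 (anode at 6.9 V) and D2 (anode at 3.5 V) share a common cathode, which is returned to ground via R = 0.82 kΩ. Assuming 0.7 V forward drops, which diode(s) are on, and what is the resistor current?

Only D1 conducts; I_R ≈ 7.6 mA

Assume both conduct. Then node N would need to be at both 6.9−0.7 = 6.2 V and 3.5−0.7 = 2.8 V, which is impossible.
Assume only D1 conducts: V_N = 6.9 − 0.7 = 6.2 V, so I_R = 6.2/0.82 = 7.56 mA.
Check D2: its anode-to-cathode voltage is 3.5 − 6.2 = -2.7 V < 0.7 V, so it is off. The assumption is consistent.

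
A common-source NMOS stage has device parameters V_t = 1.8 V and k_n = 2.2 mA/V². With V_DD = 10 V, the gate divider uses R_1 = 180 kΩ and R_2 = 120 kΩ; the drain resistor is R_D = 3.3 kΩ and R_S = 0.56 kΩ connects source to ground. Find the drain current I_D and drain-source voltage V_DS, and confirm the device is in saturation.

V_G = V_DD·R_2/(R_1+R_2) = 10×120/300 = 4 V.
Assume saturation: I_D = (k_n/2)(V_GS − V_t)² with V_GS = V_G − I_D·R_S = 4 − 0.56·I_D.
Substituting gives 0.345·I_D² − 3.71·I_D + 5.32 = 0, with roots I_D = 1.71 or 9.05 mA.
The root I_D = 9.05 mA gives V_GS = -1.07 V ≤ V_t, so take I_D = 1.71 mA.
Then V_GS = 3.05 V and V_DS = V_DD − I_D(R_D+R_S) = 10 − 1.71×3.86 = 3.42 V.
Saturation requires V_DS ≥ V_GS − V_t = 1.25 V; 3.42 ≥ 1.25 ✓.

I_D ≈ 1.7 mA, V_DS ≈ 3.4 V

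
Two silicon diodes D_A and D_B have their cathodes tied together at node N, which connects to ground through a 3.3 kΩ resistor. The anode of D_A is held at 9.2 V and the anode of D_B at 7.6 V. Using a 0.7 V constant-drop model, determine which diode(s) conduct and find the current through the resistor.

Only D_A conducts; I_R ≈ 2.6 mA

Assume both conduct. Then node N would need to be at both 9.2−0.7 = 8.5 V and 7.6−0.7 = 6.9 V, which is impossible.
Assume only D_A conducts: V_N = 9.2 − 0.7 = 8.5 V, so I_R = 8.5/3.3 = 2.58 mA.
Check D_B: its anode-to-cathode voltage is 7.6 − 8.5 = -0.9 V < 0.7 V, so it is off. The assumption is consistent.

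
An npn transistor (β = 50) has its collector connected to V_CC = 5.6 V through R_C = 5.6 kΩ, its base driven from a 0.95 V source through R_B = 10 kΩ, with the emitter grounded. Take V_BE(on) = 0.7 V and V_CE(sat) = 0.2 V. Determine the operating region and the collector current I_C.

saturation; I_C ≈ 0.96 mA

Assume active: I_B = (0.95 − 0.7)/10 = 0.025 mA, giving I_C = β·I_B = 1.25 mA.
But then V_CE = 5.6 − 1.25×5.6 = -1.4 V < V_CE(sat) = 0.2 V — impossible in the active region.
So the transistor is saturated. With V_CE = 0.2 V, I_C = (V_CC − 0.2)/R_C = 5.4/5.6 = 0.964 mA.
Check: β·I_B = 1.25 mA > I_C = 0.964 mA, confirming saturation.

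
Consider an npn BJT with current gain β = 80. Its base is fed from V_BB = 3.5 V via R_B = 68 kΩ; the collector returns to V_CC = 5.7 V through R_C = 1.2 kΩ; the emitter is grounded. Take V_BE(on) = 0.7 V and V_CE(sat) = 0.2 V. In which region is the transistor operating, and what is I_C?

active; I_C ≈ 3.3 mA

Assume active. Base-emitter loop: I_B = (V_BB − V_BE)/R_B = (3.5 − 0.7)/68 = 0.0412 mA.
I_C = β·I_B = 80×0.0412 = 3.29 mA.
V_CE = V_CC − I_C·R_C = 5.7 − 3.29×1.2 = 1.75 V > V_CE(sat), so the active-region assumption holds.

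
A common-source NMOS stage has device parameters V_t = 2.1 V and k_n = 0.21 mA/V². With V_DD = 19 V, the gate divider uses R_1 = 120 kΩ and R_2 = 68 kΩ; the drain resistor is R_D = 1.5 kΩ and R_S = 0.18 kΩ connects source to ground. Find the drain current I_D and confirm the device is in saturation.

I_D ≈ 2 mA

V_G = V_DD·R_2/(R_1+R_2) = 19×68/188 = 6.87 V.
Assume saturation: I_D = (k_n/2)(V_GS − V_t)² with V_GS = V_G − I_D·R_S = 6.87 − 0.18·I_D.
Substituting gives 0.0034·I_D² − 1.18·I_D + 2.39 = 0, with roots I_D = 2.04 or 345 mA.
The root I_D = 345 mA gives V_GS = -55.2 V ≤ V_t, so take I_D = 2.04 mA.
Then V_GS = 6.51 V and V_DS = V_DD − I_D(R_D+R_S) = 19 − 2.04×1.68 = 15.6 V.
Saturation requires V_DS ≥ V_GS − V_t = 4.41 V; 15.6 ≥ 4.41 ✓.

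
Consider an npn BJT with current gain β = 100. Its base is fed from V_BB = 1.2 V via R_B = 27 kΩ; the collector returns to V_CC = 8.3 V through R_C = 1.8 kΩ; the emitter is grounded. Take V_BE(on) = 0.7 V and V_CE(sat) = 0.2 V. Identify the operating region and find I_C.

Assume active. Base-emitter loop: I_B = (V_BB − V_BE)/R_B = (1.2 − 0.7)/27 = 0.0185 mA.
I_C = β·I_B = 100×0.0185 = 1.85 mA.
V_CE = V_CC − I_C·R_C = 8.3 − 1.85×1.8 = 4.97 V > V_CE(sat), so the active-region assumption holds.

active; I_C ≈ 1.9 mA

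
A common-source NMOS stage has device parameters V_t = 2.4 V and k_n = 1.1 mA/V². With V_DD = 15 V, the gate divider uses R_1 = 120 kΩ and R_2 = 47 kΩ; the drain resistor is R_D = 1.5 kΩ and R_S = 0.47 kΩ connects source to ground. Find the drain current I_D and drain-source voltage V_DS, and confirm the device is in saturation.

I_D ≈ 1 mA, V_DS ≈ 13 V

V_G = V_DD·R_2/(R_1+R_2) = 15×47/167 = 4.22 V.
Assume saturation: I_D = (k_n/2)(V_GS − V_t)² with V_GS = V_G − I_D·R_S = 4.22 − 0.47·I_D.
Substituting gives 0.121·I_D² − 1.94·I_D + 1.82 = 0, with roots I_D = 1 or 15 mA.
The root I_D = 15 mA gives V_GS = -2.82 V ≤ V_t, so take I_D = 1 mA.
Then V_GS = 3.75 V and V_DS = V_DD − I_D(R_D+R_S) = 15 − 1×1.97 = 13 V.
Saturation requires V_DS ≥ V_GS − V_t = 1.35 V; 13 ≥ 1.35 ✓.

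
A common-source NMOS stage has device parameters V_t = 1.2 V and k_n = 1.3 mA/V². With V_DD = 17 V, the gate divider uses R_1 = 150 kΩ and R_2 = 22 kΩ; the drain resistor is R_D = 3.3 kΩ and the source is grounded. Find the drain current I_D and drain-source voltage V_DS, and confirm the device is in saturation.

V_G = V_DD·R_2/(R_1+R_2) = 17×22/172 = 2.17 V. With the source grounded, V_GS = V_G = 2.17 V.
Assume saturation: I_D = (k_n/2)(V_GS − V_t)² = (1.3/2)×(2.17 − 1.2)² = 0.65×0.974² = 0.617 mA.
V_DS = V_DD − I_D·R_D = 17 − 0.617×3.3 = 15 V.
Saturation requires V_DS ≥ V_GS − V_t = 0.974 V; 15 ≥ 0.974 ✓.

I_D ≈ 0.62 mA, V_DS ≈ 15 V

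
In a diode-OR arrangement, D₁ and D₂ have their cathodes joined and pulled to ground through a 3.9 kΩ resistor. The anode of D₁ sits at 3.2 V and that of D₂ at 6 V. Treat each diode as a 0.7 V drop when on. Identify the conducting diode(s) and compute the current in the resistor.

Assume both conduct. Then node N would need to be at both 3.2−0.7 = 2.5 V and 6−0.7 = 5.3 V, which is impossible.
Assume only D₂ conducts: V_N = 6 − 0.7 = 5.3 V, so I_R = 5.3/3.9 = 1.36 mA.
Check D₁: its anode-to-cathode voltage is 3.2 − 5.3 = -2.1 V < 0.7 V, so it is off. The assumption is consistent.

Only D₂ conducts; I_R ≈ 1.4 mA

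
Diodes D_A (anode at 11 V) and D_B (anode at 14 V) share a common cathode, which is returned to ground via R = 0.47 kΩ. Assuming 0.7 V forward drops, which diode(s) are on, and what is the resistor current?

Assume both conduct. Then node N would need to be at both 11−0.7 = 10.3 V and 14−0.7 = 13.3 V, which is impossible.
Assume only D_B conducts: V_N = 14 − 0.7 = 13.3 V, so I_R = 13.3/0.47 = 28.3 mA.
Check D_A: its anode-to-cathode voltage is 11 − 13.3 = -2.3 V < 0.7 V, so it is off. The assumption is consistent.

Only D_B conducts; I_R ≈ 28 mA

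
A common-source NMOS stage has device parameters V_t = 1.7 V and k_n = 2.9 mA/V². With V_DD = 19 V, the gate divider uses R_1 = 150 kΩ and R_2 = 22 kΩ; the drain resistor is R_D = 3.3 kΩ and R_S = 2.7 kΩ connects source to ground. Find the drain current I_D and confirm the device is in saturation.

I_D ≈ 0.15 mA

V_G = V_DD·R_2/(R_1+R_2) = 19×22/172 = 2.43 V.
Assume saturation: I_D = (k_n/2)(V_GS − V_t)² with V_GS = V_G − I_D·R_S = 2.43 − 2.7·I_D.
Substituting gives 10.6·I_D² − 6.72·I_D + 0.773 = 0, with roots I_D = 0.151 or 0.485 mA.
The root I_D = 0.485 mA gives V_GS = 1.12 V ≤ V_t, so take I_D = 0.151 mA.
Then V_GS = 2.02 V and V_DS = V_DD − I_D(R_D+R_S) = 19 − 0.151×6 = 18.1 V.
Saturation requires V_DS ≥ V_GS − V_t = 0.323 V; 18.1 ≥ 0.323 ✓.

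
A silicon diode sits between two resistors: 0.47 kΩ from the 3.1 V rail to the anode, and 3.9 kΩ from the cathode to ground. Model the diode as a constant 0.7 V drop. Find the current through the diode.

I ≈ 0.55 mA

The two resistors are in series with the diode, so KVL gives 3.1 = I·0.47 + 0.7 + I·3.9.
I = (3.1 − 0.7) / (0.47 + 3.9) kΩ = 2.4 / 4.37 = 0.549 mA.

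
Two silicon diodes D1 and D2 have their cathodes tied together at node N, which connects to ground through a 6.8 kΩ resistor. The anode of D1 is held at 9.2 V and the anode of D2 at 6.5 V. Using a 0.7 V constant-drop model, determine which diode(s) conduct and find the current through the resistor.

Assume both conduct. Then node N would need to be at both 9.2−0.7 = 8.5 V and 6.5−0.7 = 5.8 V, which is impossible.
Assume only D1 conducts: V_N = 9.2 − 0.7 = 8.5 V, so I_R = 8.5/6.8 = 1.25 mA.
Check D2: its anode-to-cathode voltage is 6.5 − 8.5 = -2 V < 0.7 V, so it is off. The assumption is consistent.

Only D1 conducts; I_R ≈ 1.2 mA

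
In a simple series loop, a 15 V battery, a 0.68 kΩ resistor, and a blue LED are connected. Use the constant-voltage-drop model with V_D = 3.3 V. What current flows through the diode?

KVL around the loop: 15 = V_D + I·R = 3.3 + I × 0.68 kΩ.
So I = (15 − 3.3) / 0.68 kΩ = 11.7 / 0.68 = 17.2 mA.

I ≈ 17 mA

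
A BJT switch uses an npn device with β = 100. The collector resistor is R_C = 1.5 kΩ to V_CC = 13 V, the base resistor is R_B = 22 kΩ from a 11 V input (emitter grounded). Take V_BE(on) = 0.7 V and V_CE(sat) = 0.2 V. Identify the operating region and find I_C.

Assume active: I_B = (11 − 0.7)/22 = 0.468 mA, giving I_C = β·I_B = 46.8 mA.
But then V_CE = 13 − 46.8×1.5 = -57.2 V < V_CE(sat) = 0.2 V — impossible in the active region.
So the transistor is saturated. With V_CE = 0.2 V, I_C = (V_CC − 0.2)/R_C = 12.8/1.5 = 8.53 mA.
Check: β·I_B = 46.8 mA > I_C = 8.53 mA, confirming saturation.

saturation; I_C ≈ 8.5 mA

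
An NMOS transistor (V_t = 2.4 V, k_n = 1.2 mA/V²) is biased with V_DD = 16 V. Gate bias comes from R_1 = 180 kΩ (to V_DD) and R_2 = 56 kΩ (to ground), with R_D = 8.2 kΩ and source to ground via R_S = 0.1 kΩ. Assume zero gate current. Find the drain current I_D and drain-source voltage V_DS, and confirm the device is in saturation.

I_D ≈ 1 mA, V_DS ≈ 7.6 V

V_G = V_DD·R_2/(R_1+R_2) = 16×56/236 = 3.8 V.
Assume saturation: I_D = (k_n/2)(V_GS − V_t)² with V_GS = V_G − I_D·R_S = 3.8 − 0.1·I_D.
Substituting gives 0.006·I_D² − 1.17·I_D + 1.17 = 0, with roots I_D = 1.01 or 194 mA.
The root I_D = 194 mA gives V_GS = -15.6 V ≤ V_t, so take I_D = 1.01 mA.
Then V_GS = 3.7 V and V_DS = V_DD − I_D(R_D+R_S) = 16 − 1.01×8.3 = 7.64 V.
Saturation requires V_DS ≥ V_GS − V_t = 1.3 V; 7.64 ≥ 1.3 ✓.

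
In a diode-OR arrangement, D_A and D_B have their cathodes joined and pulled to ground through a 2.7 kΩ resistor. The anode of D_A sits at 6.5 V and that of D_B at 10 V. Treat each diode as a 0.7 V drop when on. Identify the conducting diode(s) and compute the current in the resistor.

Only D_B conducts; I_R ≈ 3.4 mA

Assume both conduct. Then node N would need to be at both 6.5−0.7 = 5.8 V and 10−0.7 = 9.3 V, which is impossible.
Assume only D_B conducts: V_N = 10 − 0.7 = 9.3 V, so I_R = 9.3/2.7 = 3.44 mA.
Check D_A: its anode-to-cathode voltage is 6.5 − 9.3 = -2.8 V < 0.7 V, so it is off. The assumption is consistent.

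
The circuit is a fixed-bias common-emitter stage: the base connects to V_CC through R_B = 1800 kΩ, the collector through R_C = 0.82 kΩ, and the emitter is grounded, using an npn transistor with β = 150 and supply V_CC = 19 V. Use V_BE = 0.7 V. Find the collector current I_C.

Base loop: V_CC = I_B·R_B + V_BE, so I_B = (19 − 0.7)/1800 kΩ = 0.0102 mA.
In the active region I_C = β·I_B = 150 × 0.0102 = 1.53 mA.
Collector loop: V_CE = V_CC − I_C·R_C = 19 − 1.53×0.82 = 17.7 V.
Since V_CE = 17.7 V > V_CE(sat) ≈ 0.2 V, the transistor is in the active region as assumed.

I_C ≈ 1.5 mA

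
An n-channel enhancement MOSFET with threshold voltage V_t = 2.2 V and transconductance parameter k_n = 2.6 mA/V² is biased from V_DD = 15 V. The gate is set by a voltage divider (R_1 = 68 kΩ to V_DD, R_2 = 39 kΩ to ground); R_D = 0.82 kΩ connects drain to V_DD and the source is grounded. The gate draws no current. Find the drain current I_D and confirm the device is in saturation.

I_D ≈ 14 mA

V_G = V_DD·R_2/(R_1+R_2) = 15×39/107 = 5.47 V. With the source grounded, V_GS = V_G = 5.47 V.
Assume saturation: I_D = (k_n/2)(V_GS − V_t)² = (2.6/2)×(5.47 − 2.2)² = 1.3×3.27² = 13.9 mA.
V_DS = V_DD − I_D·R_D = 15 − 13.9×0.82 = 3.62 V.
Saturation requires V_DS ≥ V_GS − V_t = 3.27 V; 3.62 ≥ 3.27 ✓.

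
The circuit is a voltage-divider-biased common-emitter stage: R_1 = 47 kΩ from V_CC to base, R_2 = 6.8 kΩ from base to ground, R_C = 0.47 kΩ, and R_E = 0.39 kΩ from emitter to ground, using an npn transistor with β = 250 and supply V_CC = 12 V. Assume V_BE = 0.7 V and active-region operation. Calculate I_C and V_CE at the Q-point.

Thevenize the base divider: V_Th = V_CC·R_2/(R_1+R_2) = 12×6.8/53.8 = 1.52 V, R_Th = R_1‖R_2 = 5.94 kΩ.
Base-emitter loop: V_Th = I_B·R_Th + V_BE + (β+1)I_B·R_E, so I_B = (1.52 − 0.7) / (5.94 + 251×0.39) = 0.00787 mA.
I_C = β·I_B = 250×0.00787 = 1.97 mA, and I_E = (β+1)I_B = 1.97 mA.
V_CE = V_CC − I_C·R_C − I_E·R_E = 12 − 1.97×0.47 − 1.97×0.39 = 10.3 V.
V_CE = 10.3 V > 0.2 V confirms active-region operation.

I_C ≈ 2 mA, V_CE ≈ 10 V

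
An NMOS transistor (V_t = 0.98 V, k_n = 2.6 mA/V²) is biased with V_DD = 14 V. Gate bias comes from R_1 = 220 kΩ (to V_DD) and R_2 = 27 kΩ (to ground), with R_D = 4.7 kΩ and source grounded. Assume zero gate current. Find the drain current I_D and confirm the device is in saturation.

I_D ≈ 0.39 mA

V_G = V_DD·R_2/(R_1+R_2) = 14×27/247 = 1.53 V. With the source grounded, V_GS = V_G = 1.53 V.
Assume saturation: I_D = (k_n/2)(V_GS − V_t)² = (2.6/2)×(1.53 − 0.98)² = 1.3×0.55² = 0.394 mA.
V_DS = V_DD − I_D·R_D = 14 − 0.394×4.7 = 12.1 V.
Saturation requires V_DS ≥ V_GS − V_t = 0.55 V; 12.1 ≥ 0.55 ✓.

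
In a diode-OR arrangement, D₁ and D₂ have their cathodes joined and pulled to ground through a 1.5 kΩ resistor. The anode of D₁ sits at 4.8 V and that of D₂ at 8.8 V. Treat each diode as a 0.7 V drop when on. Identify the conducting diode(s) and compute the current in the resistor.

Only D₂ conducts; I_R ≈ 5.4 mA

Assume both conduct. Then node N would need to be at both 4.8−0.7 = 4.1 V and 8.8−0.7 = 8.1 V, which is impossible.
Assume only D₂ conducts: V_N = 8.8 − 0.7 = 8.1 V, so I_R = 8.1/1.5 = 5.4 mA.
Check D₁: its anode-to-cathode voltage is 4.8 − 8.1 = -3.3 V < 0.7 V, so it is off. The assumption is consistent.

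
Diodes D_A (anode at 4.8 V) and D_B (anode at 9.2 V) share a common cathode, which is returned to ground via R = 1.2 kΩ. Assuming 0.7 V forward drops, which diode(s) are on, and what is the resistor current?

Only D_B conducts; I_R ≈ 7.1 mA

Assume both conduct. Then node N would need to be at both 4.8−0.7 = 4.1 V and 9.2−0.7 = 8.5 V, which is impossible.
Assume only D_B conducts: V_N = 9.2 − 0.7 = 8.5 V, so I_R = 8.5/1.2 = 7.08 mA.
Check D_A: its anode-to-cathode voltage is 4.8 − 8.5 = -3.7 V < 0.7 V, so it is off. The assumption is consistent.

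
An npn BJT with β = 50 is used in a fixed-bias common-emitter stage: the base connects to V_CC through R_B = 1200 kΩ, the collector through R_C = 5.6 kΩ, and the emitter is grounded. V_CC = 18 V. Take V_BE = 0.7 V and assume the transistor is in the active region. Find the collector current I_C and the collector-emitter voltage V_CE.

Base loop: V_CC = I_B·R_B + V_BE, so I_B = (18 − 0.7)/1200 kΩ = 0.0144 mA.
In the active region I_C = β·I_B = 50 × 0.0144 = 0.721 mA.
Collector loop: V_CE = V_CC − I_C·R_C = 18 − 0.721×5.6 = 14 V.
Since V_CE = 14 V > V_CE(sat) ≈ 0.2 V, the transistor is in the active region as assumed.

I_C ≈ 0.72 mA, V_CE ≈ 14 V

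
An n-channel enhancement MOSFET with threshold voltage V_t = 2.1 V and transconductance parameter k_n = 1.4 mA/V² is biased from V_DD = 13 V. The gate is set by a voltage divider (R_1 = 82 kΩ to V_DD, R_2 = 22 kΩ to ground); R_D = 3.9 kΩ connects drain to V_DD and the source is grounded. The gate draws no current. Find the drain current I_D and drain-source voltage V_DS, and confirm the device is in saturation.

V_G = V_DD·R_2/(R_1+R_2) = 13×22/104 = 2.75 V. With the source grounded, V_GS = V_G = 2.75 V.
Assume saturation: I_D = (k_n/2)(V_GS − V_t)² = (1.4/2)×(2.75 − 2.1)² = 0.7×0.65² = 0.296 mA.
V_DS = V_DD − I_D·R_D = 13 − 0.296×3.9 = 11.8 V.
Saturation requires V_DS ≥ V_GS − V_t = 0.65 V; 11.8 ≥ 0.65 ✓.

I_D ≈ 0.3 mA, V_DS ≈ 12 V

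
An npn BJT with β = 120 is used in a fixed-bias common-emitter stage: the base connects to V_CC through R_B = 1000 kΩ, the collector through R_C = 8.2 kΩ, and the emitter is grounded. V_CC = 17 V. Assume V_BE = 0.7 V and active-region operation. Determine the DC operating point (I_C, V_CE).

I_C ≈ 2 mA, V_CE ≈ 0.96 V

Base loop: V_CC = I_B·R_B + V_BE, so I_B = (17 − 0.7)/1000 kΩ = 0.0163 mA.
In the active region I_C = β·I_B = 120 × 0.0163 = 1.96 mA.
Collector loop: V_CE = V_CC − I_C·R_C = 17 − 1.96×8.2 = 0.961 V.
Since V_CE = 0.961 V > V_CE(sat) ≈ 0.2 V, the transistor is in the active region as assumed.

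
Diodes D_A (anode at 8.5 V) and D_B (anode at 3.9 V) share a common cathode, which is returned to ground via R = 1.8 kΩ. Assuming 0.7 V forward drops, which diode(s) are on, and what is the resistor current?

Assume both conduct. Then node N would need to be at both 8.5−0.7 = 7.8 V and 3.9−0.7 = 3.2 V, which is impossible.
Assume only D_A conducts: V_N = 8.5 − 0.7 = 7.8 V, so I_R = 7.8/1.8 = 4.33 mA.
Check D_B: its anode-to-cathode voltage is 3.9 − 7.8 = -3.9 V < 0.7 V, so it is off. The assumption is consistent.

Only D_A conducts; I_R ≈ 4.3 mA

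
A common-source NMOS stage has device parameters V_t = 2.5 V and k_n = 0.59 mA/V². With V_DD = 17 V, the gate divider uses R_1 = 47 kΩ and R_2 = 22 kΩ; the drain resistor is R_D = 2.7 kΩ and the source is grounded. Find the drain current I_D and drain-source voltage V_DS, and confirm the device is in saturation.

V_G = V_DD·R_2/(R_1+R_2) = 17×22/69 = 5.42 V. With the source grounded, V_GS = V_G = 5.42 V.
Assume saturation: I_D = (k_n/2)(V_GS − V_t)² = (0.59/2)×(5.42 − 2.5)² = 0.295×2.92² = 2.52 mA.
V_DS = V_DD − I_D·R_D = 17 − 2.52×2.7 = 10.2 V.
Saturation requires V_DS ≥ V_GS − V_t = 2.92 V; 10.2 ≥ 2.92 ✓.

I_D ≈ 2.5 mA, V_DS ≈ 10 V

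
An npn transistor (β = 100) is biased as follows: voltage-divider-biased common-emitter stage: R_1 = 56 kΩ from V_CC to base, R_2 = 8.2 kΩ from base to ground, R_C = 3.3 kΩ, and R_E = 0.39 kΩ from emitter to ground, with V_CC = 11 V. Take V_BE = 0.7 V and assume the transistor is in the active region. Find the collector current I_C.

I_C ≈ 1.5 mA

Thevenize the base divider: V_Th = V_CC·R_2/(R_1+R_2) = 11×8.2/64.2 = 1.4 V, R_Th = R_1‖R_2 = 7.15 kΩ.
Base-emitter loop: V_Th = I_B·R_Th + V_BE + (β+1)I_B·R_E, so I_B = (1.4 − 0.7) / (7.15 + 101×0.39) = 0.0151 mA.
I_C = β·I_B = 100×0.0151 = 1.51 mA, and I_E = (β+1)I_B = 1.53 mA.
V_CE = V_CC − I_C·R_C − I_E·R_E = 11 − 1.51×3.3 − 1.53×0.39 = 5.4 V.
V_CE = 5.4 V > 0.2 V confirms active-region operation.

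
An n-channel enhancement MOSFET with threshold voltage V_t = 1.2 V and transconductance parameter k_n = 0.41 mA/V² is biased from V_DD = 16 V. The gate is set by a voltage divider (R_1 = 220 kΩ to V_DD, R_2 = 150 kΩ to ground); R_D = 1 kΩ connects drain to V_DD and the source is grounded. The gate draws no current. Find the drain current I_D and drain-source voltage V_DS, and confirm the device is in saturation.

I_D ≈ 5.7 mA, V_DS ≈ 10 V

V_G = V_DD·R_2/(R_1+R_2) = 16×150/370 = 6.49 V. With the source grounded, V_GS = V_G = 6.49 V.
Assume saturation: I_D = (k_n/2)(V_GS − V_t)² = (0.41/2)×(6.49 − 1.2)² = 0.205×5.29² = 5.73 mA.
V_DS = V_DD − I_D·R_D = 16 − 5.73×1 = 10.3 V.
Saturation requires V_DS ≥ V_GS − V_t = 5.29 V; 10.3 ≥ 5.29 ✓.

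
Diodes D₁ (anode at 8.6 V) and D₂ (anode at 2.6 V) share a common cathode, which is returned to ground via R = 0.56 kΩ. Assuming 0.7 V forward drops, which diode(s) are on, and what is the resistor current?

Only D₁ conducts; I_R ≈ 14 mA

Assume both conduct. Then node N would need to be at both 8.6−0.7 = 7.9 V and 2.6−0.7 = 1.9 V, which is impossible.
Assume only D₁ conducts: V_N = 8.6 − 0.7 = 7.9 V, so I_R = 7.9/0.56 = 14.1 mA.
Check D₂: its anode-to-cathode voltage is 2.6 − 7.9 = -5.3 V < 0.7 V, so it is off. The assumption is consistent.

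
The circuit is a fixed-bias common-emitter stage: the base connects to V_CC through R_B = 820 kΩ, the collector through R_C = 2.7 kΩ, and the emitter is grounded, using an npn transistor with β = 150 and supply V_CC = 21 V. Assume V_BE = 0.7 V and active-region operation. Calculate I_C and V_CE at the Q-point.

I_C ≈ 3.7 mA, V_CE ≈ 11 V

Base loop: V_CC = I_B·R_B + V_BE, so I_B = (21 − 0.7)/820 kΩ = 0.0248 mA.
In the active region I_C = β·I_B = 150 × 0.0248 = 3.71 mA.
Collector loop: V_CE = V_CC − I_C·R_C = 21 − 3.71×2.7 = 11 V.
Since V_CE = 11 V > V_CE(sat) ≈ 0.2 V, the transistor is in the active region as assumed.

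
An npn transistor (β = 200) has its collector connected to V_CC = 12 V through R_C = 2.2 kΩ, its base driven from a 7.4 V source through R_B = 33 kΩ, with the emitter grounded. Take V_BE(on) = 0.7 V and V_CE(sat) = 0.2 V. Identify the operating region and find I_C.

Assume active: I_B = (7.4 − 0.7)/33 = 0.203 mA, giving I_C = β·I_B = 40.6 mA.
But then V_CE = 12 − 40.6×2.2 = -77.3 V < V_CE(sat) = 0.2 V — impossible in the active region.
So the transistor is saturated. With V_CE = 0.2 V, I_C = (V_CC − 0.2)/R_C = 11.8/2.2 = 5.36 mA.
Check: β·I_B = 40.6 mA > I_C = 5.36 mA, confirming saturation.

saturation; I_C ≈ 5.4 mA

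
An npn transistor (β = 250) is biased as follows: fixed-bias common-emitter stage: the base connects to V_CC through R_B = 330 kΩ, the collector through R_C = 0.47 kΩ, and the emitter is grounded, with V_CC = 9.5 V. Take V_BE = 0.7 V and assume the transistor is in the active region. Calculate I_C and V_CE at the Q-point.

I_C ≈ 6.7 mA, V_CE ≈ 6.4 V

Base loop: V_CC = I_B·R_B + V_BE, so I_B = (9.5 − 0.7)/330 kΩ = 0.0267 mA.
In the active region I_C = β·I_B = 250 × 0.0267 = 6.67 mA.
Collector loop: V_CE = V_CC − I_C·R_C = 9.5 − 6.67×0.47 = 6.37 V.
Since V_CE = 6.37 V > V_CE(sat) ≈ 0.2 V, the transistor is in the active region as assumed.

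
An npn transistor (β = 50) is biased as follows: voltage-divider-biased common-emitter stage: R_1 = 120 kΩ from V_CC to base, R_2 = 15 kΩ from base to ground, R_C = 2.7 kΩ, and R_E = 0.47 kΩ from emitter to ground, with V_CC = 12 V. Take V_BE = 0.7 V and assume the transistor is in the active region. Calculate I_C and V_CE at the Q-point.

Thevenize the base divider: V_Th = V_CC·R_2/(R_1+R_2) = 12×15/135 = 1.33 V, R_Th = R_1‖R_2 = 13.3 kΩ.
Base-emitter loop: V_Th = I_B·R_Th + V_BE + (β+1)I_B·R_E, so I_B = (1.33 − 0.7) / (13.3 + 51×0.47) = 0.017 mA.
I_C = β·I_B = 50×0.017 = 0.849 mA, and I_E = (β+1)I_B = 0.866 mA.
V_CE = V_CC − I_C·R_C − I_E·R_E = 12 − 0.849×2.7 − 0.866×0.47 = 9.3 V.
V_CE = 9.3 V > 0.2 V confirms active-region operation.

I_C ≈ 0.85 mA, V_CE ≈ 9.3 V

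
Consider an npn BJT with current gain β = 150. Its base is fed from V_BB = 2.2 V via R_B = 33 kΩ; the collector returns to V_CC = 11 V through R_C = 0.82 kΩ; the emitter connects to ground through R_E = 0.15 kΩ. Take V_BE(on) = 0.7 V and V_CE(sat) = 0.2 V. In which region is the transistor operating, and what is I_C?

active; I_C ≈ 4 mA

Assume active. Base-emitter loop: I_B = (V_BB − V_BE)/(R_B + (β+1)R_E) = (2.2 − 0.7)/(33 + 151×0.15) = 0.027 mA.
I_C = β·I_B = 150×0.027 = 4.04 mA.
V_CE = V_CC − I_C·R_C − I_E·R_E = 11 − 4.04×0.82 − 4.07×0.15 = 7.07 V > V_CE(sat), so the active-region assumption holds.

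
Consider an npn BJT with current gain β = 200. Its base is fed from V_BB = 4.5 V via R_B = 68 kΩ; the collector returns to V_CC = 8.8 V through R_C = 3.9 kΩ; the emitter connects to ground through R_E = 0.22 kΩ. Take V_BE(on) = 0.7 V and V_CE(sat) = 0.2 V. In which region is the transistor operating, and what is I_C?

Assume active: I_B = (4.5 − 0.7)/(68 + 201×0.22) = 0.0339 mA, I_C = β·I_B = 6.77 mA.
Then V_CE = 8.8 − 6.77×3.9 − 6.81×0.22 = -19.1 V < 0.2 V — the active assumption fails.
Re-solve with V_CE = 0.2 V. KCL at the emitter: V_E/R_E = (V_BB−0.7−V_E)/R_B + (V_CC−0.2−V_E)/R_C, giving V_E = 0.469 V.
I_C = (V_CC − 0.2 − V_E)/R_C = (8.6 − 0.469)/3.9 = 2.08 mA.
Check: I_B = (3.8 − 0.469)/68 = 0.049 mA, and β·I_B = 9.8 mA > I_C, confirming saturation.

saturation; I_C ≈ 2.1 mA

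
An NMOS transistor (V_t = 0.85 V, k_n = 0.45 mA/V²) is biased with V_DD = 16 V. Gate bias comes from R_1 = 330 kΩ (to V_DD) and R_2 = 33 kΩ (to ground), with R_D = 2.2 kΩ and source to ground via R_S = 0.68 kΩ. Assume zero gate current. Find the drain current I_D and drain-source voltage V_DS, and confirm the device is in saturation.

I_D ≈ 0.07 mA, V_DS ≈ 16 V

V_G = V_DD·R_2/(R_1+R_2) = 16×33/363 = 1.45 V.
Assume saturation: I_D = (k_n/2)(V_GS − V_t)² with V_GS = V_G − I_D·R_S = 1.45 − 0.68·I_D.
Substituting gives 0.104·I_D² − 1.18·I_D + 0.0822 = 0, with roots I_D = 0.0698 or 11.3 mA.
The root I_D = 11.3 mA gives V_GS = -6.24 V ≤ V_t, so take I_D = 0.0698 mA.
Then V_GS = 1.41 V and V_DS = V_DD − I_D(R_D+R_S) = 16 − 0.0698×2.88 = 15.8 V.
Saturation requires V_DS ≥ V_GS − V_t = 0.557 V; 15.8 ≥ 0.557 ✓.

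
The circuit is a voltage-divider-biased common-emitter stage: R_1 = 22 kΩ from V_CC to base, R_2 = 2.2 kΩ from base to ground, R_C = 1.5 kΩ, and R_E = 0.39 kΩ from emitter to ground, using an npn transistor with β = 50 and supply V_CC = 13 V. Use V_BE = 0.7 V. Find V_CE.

V_CE ≈ 11 V

Thevenize the base divider: V_Th = V_CC·R_2/(R_1+R_2) = 13×2.2/24.2 = 1.18 V, R_Th = R_1‖R_2 = 2 kΩ.
Base-emitter loop: V_Th = I_B·R_Th + V_BE + (β+1)I_B·R_E, so I_B = (1.18 − 0.7) / (2 + 51×0.39) = 0.022 mA.
I_C = β·I_B = 50×0.022 = 1.1 mA, and I_E = (β+1)I_B = 1.12 mA.
V_CE = V_CC − I_C·R_C − I_E·R_E = 13 − 1.1×1.5 − 1.12×0.39 = 10.9 V.
V_CE = 10.9 V > 0.2 V confirms active-region operation.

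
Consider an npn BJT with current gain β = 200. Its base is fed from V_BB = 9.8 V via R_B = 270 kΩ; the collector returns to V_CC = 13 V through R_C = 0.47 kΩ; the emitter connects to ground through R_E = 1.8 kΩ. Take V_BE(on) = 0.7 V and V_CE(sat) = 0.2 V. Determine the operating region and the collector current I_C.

Assume active. Base-emitter loop: I_B = (V_BB − V_BE)/(R_B + (β+1)R_E) = (9.8 − 0.7)/(270 + 201×1.8) = 0.0144 mA.
I_C = β·I_B = 200×0.0144 = 2.88 mA.
V_CE = V_CC − I_C·R_C − I_E·R_E = 13 − 2.88×0.47 − 2.9×1.8 = 6.43 V > V_CE(sat), so the active-region assumption holds.

active; I_C ≈ 2.9 mA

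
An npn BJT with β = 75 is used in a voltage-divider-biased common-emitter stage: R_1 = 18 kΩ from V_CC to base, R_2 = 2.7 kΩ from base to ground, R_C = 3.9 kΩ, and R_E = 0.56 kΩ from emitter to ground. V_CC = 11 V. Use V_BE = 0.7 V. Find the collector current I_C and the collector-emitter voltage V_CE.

Thevenize the base divider: V_Th = V_CC·R_2/(R_1+R_2) = 11×2.7/20.7 = 1.43 V, R_Th = R_1‖R_2 = 2.35 kΩ.
Base-emitter loop: V_Th = I_B·R_Th + V_BE + (β+1)I_B·R_E, so I_B = (1.43 − 0.7) / (2.35 + 76×0.56) = 0.0164 mA.
I_C = β·I_B = 75×0.0164 = 1.23 mA, and I_E = (β+1)I_B = 1.24 mA.
V_CE = V_CC − I_C·R_C − I_E·R_E = 11 − 1.23×3.9 − 1.24×0.56 = 5.52 V.
V_CE = 5.52 V > 0.2 V confirms active-region operation.

I_C ≈ 1.2 mA, V_CE ≈ 5.5 V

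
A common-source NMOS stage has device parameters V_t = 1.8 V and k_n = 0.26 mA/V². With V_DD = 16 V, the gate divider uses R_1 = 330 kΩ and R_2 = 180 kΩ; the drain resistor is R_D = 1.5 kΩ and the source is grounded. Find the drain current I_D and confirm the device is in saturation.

I_D ≈ 1.9 mA

V_G = V_DD·R_2/(R_1+R_2) = 16×180/510 = 5.65 V. With the source grounded, V_GS = V_G = 5.65 V.
Assume saturation: I_D = (k_n/2)(V_GS − V_t)² = (0.26/2)×(5.65 − 1.8)² = 0.13×3.85² = 1.92 mA.
V_DS = V_DD − I_D·R_D = 16 − 1.92×1.5 = 13.1 V.
Saturation requires V_DS ≥ V_GS − V_t = 3.85 V; 13.1 ≥ 3.85 ✓.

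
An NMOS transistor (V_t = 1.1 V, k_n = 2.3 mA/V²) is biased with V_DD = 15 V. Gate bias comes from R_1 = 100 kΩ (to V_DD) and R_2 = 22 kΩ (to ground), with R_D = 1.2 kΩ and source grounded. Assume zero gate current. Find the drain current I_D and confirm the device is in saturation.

I_D ≈ 3 mA

V_G = V_DD·R_2/(R_1+R_2) = 15×22/122 = 2.7 V. With the source grounded, V_GS = V_G = 2.7 V.
Assume saturation: I_D = (k_n/2)(V_GS − V_t)² = (2.3/2)×(2.7 − 1.1)² = 1.15×1.6² = 2.96 mA.
V_DS = V_DD − I_D·R_D = 15 − 2.96×1.2 = 11.4 V.
Saturation requires V_DS ≥ V_GS − V_t = 1.6 V; 11.4 ≥ 1.6 ✓.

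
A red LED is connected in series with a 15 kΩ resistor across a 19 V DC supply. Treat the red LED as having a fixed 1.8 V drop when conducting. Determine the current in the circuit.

KVL around the loop: 19 = V_D + I·R = 1.8 + I × 15 kΩ.
So I = (19 − 1.8) / 15 kΩ = 17.2 / 15 = 1.15 mA.

I ≈ 1.1 mA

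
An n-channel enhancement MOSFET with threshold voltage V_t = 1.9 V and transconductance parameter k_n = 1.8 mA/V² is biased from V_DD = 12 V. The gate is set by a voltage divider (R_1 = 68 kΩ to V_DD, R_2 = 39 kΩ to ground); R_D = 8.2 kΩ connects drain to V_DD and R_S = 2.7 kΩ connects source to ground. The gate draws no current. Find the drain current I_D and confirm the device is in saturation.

V_G = V_DD·R_2/(R_1+R_2) = 12×39/107 = 4.37 V.
Assume saturation: I_D = (k_n/2)(V_GS − V_t)² with V_GS = V_G − I_D·R_S = 4.37 − 2.7·I_D.
Substituting gives 6.56·I_D² − 13·I_D + 5.51 = 0, with roots I_D = 0.611 or 1.37 mA.
The root I_D = 1.37 mA gives V_GS = 0.664 V ≤ V_t, so take I_D = 0.611 mA.
Then V_GS = 2.72 V and V_DS = V_DD − I_D(R_D+R_S) = 12 − 0.611×10.9 = 5.34 V.
Saturation requires V_DS ≥ V_GS − V_t = 0.824 V; 5.34 ≥ 0.824 ✓.

I_D ≈ 0.61 mA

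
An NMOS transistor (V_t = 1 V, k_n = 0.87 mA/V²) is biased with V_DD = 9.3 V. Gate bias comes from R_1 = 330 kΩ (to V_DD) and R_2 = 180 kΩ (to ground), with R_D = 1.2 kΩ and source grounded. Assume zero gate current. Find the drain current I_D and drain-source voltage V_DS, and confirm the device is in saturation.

V_G = V_DD·R_2/(R_1+R_2) = 9.3×180/510 = 3.28 V. With the source grounded, V_GS = V_G = 3.28 V.
Assume saturation: I_D = (k_n/2)(V_GS − V_t)² = (0.87/2)×(3.28 − 1)² = 0.435×2.28² = 2.27 mA.
V_DS = V_DD − I_D·R_D = 9.3 − 2.27×1.2 = 6.58 V.
Saturation requires V_DS ≥ V_GS − V_t = 2.28 V; 6.58 ≥ 2.28 ✓.

I_D ≈ 2.3 mA, V_DS ≈ 6.6 V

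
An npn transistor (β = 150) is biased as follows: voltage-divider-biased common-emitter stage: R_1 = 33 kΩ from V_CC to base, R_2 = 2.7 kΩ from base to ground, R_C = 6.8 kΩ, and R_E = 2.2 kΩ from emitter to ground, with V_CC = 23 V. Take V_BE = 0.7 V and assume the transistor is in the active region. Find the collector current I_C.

I_C ≈ 0.47 mA

Thevenize the base divider: V_Th = V_CC·R_2/(R_1+R_2) = 23×2.7/35.7 = 1.74 V, R_Th = R_1‖R_2 = 2.5 kΩ.
Base-emitter loop: V_Th = I_B·R_Th + V_BE + (β+1)I_B·R_E, so I_B = (1.74 − 0.7) / (2.5 + 151×2.2) = 0.00311 mA.
I_C = β·I_B = 150×0.00311 = 0.466 mA, and I_E = (β+1)I_B = 0.469 mA.
V_CE = V_CC − I_C·R_C − I_E·R_E = 23 − 0.466×6.8 − 0.469×2.2 = 18.8 V.
V_CE = 18.8 V > 0.2 V confirms active-region operation.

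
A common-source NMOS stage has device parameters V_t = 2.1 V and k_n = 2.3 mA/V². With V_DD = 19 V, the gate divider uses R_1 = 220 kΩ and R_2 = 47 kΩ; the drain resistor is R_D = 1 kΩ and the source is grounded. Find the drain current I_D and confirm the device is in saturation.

I_D ≈ 1.8 mA

V_G = V_DD·R_2/(R_1+R_2) = 19×47/267 = 3.34 V. With the source grounded, V_GS = V_G = 3.34 V.
Assume saturation: I_D = (k_n/2)(V_GS − V_t)² = (2.3/2)×(3.34 − 2.1)² = 1.15×1.24² = 1.78 mA.
V_DS = V_DD − I_D·R_D = 19 − 1.78×1 = 17.2 V.
Saturation requires V_DS ≥ V_GS − V_t = 1.24 V; 17.2 ≥ 1.24 ✓.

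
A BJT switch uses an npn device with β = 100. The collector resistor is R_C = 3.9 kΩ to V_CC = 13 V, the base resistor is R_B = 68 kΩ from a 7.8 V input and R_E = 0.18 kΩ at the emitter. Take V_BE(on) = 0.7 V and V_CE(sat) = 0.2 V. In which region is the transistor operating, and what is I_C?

Assume active: I_B = (7.8 − 0.7)/(68 + 101×0.18) = 0.0824 mA, I_C = β·I_B = 8.24 mA.
Then V_CE = 13 − 8.24×3.9 − 8.32×0.18 = -20.6 V < 0.2 V — the active assumption fails.
Re-solve with V_CE = 0.2 V. KCL at the emitter: V_E/R_E = (V_BB−0.7−V_E)/R_B + (V_CC−0.2−V_E)/R_C, giving V_E = 0.581 V.
I_C = (V_CC − 0.2 − V_E)/R_C = (12.8 − 0.581)/3.9 = 3.13 mA.
Check: I_B = (7.1 − 0.581)/68 = 0.0959 mA, and β·I_B = 9.59 mA > I_C, confirming saturation.

saturation; I_C ≈ 3.1 mA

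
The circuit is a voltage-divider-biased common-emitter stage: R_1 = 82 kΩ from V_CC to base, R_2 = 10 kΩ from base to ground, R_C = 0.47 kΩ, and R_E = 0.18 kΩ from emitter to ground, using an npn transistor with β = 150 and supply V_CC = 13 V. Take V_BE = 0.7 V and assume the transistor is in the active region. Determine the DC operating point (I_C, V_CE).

I_C ≈ 3 mA, V_CE ≈ 11 V

Thevenize the base divider: V_Th = V_CC·R_2/(R_1+R_2) = 13×10/92 = 1.41 V, R_Th = R_1‖R_2 = 8.91 kΩ.
Base-emitter loop: V_Th = I_B·R_Th + V_BE + (β+1)I_B·R_E, so I_B = (1.41 − 0.7) / (8.91 + 151×0.18) = 0.0198 mA.
I_C = β·I_B = 150×0.0198 = 2.96 mA, and I_E = (β+1)I_B = 2.98 mA.
V_CE = V_CC − I_C·R_C − I_E·R_E = 13 − 2.96×0.47 − 2.98×0.18 = 11.1 V.
V_CE = 11.1 V > 0.2 V confirms active-region operation.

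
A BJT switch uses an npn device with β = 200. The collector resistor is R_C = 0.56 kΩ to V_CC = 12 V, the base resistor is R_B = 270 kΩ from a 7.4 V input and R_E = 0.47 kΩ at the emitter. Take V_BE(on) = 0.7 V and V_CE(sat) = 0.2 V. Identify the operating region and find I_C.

active; I_C ≈ 3.7 mA

Assume active. Base-emitter loop: I_B = (V_BB − V_BE)/(R_B + (β+1)R_E) = (7.4 − 0.7)/(270 + 201×0.47) = 0.0184 mA.
I_C = β·I_B = 200×0.0184 = 3.68 mA.
V_CE = V_CC − I_C·R_C − I_E·R_E = 12 − 3.68×0.56 − 3.69×0.47 = 8.2 V > V_CE(sat), so the active-region assumption holds.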